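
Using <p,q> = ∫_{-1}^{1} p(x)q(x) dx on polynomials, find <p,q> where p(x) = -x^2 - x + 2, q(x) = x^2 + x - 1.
<p,q> = -46/15

Expand the product: p(x)·q(x) = -x^4 - 2*x^3 + 2*x^2 + 3*x - 2.
∫_{-1}^{1} of each monomial x^k gives [2/(k+1) if k even, 0 if k odd]. Integrating term-by-term (or equivalently evaluating the antiderivative F(x) = -x^5/5 - x^4/2 + 2*x^3/3 + 3*x^2/2 - 2*x at the endpoints):
  F(1) − F(−1) = -8/15 − (38/15) = -46/15.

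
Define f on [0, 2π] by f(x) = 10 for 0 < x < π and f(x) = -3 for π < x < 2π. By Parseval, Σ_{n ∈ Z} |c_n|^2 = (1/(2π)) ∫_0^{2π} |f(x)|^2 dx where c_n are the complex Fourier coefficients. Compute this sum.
Σ |c_n|^2 = 109/2

Parseval equates the L^2 energy of f (normalised by 1/(2π)) with the ℓ^2 sum of its Fourier coefficients: (1/(2π)) ∫_0^{2π} |f|^2 = Σ |c_n|^2.
Compute the left side: (1/(2π)) [∫_0^π 10^2 dx + ∫_π^{2π} (-3)^2 dx] = (1/(2π)) · (100π + 9π) = (100 + 9)/2 = 109/2.
So Σ_{n ∈ Z} |c_n|^2 = 109/2.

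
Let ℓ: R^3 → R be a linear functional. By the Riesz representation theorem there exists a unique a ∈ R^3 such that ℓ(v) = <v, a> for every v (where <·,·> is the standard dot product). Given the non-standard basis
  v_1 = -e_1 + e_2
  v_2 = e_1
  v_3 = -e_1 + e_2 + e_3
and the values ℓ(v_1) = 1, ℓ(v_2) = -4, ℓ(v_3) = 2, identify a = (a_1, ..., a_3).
a = (-4, -3, 1)

Write a = (a_1, ..., a_3) in the standard basis. For each basis vector v_i, ℓ(v_i) = <v_i, a> is a linear equation in the a_j's. Collect the n equations into a matrix system V a = ℓ, where row i of V is v_i (expressed in the standard basis). Since V is invertible (lower-triangular with 1s on the diagonal, up to permutation), solve by back-substitution:
  V =
[[-1, 1, 0],
 [1, 0, 0],
 [-1, 1, 1]]
  V a = (1, -4, 2)
Solving gives a = (-4, -3, 1).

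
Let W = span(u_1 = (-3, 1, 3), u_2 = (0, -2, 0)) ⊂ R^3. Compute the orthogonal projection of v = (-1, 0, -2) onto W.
proj_W(v) = (1/2, 0, -1/2)

Set up U = [u_1 | ... | u_2] ∈ R^(3×2). The projector onto W = col(U) is P = U (U^T U)^(-1) U^T.
Compute U^T U =
  [19, -2]
  [-2, 4],
and U^T v = (-3, 0).
Solve U^T U · c = U^T v for the coefficients: c = (-1/6, -1/12). The projection is proj_W(v) = U c.
Check: (v - proj_W(v)) · u_1 = 0  (should be 0).
Check: (v - proj_W(v)) · u_2 = 0  (should be 0).
Result: proj_W(v) = (1/2, 0, -1/2).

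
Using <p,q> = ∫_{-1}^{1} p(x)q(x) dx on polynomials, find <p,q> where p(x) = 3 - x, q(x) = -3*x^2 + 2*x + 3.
<p,q> = 32/3

Expand the product: p(x)·q(x) = 3*x^3 - 11*x^2 + 3*x + 9.
∫_{-1}^{1} of each monomial x^k gives [2/(k+1) if k even, 0 if k odd]. Integrating term-by-term (or equivalently evaluating the antiderivative F(x) = 3*x^4/4 - 11*x^3/3 + 3*x^2/2 + 9*x at the endpoints):
  F(1) − F(−1) = 91/12 − (-37/12) = 32/3.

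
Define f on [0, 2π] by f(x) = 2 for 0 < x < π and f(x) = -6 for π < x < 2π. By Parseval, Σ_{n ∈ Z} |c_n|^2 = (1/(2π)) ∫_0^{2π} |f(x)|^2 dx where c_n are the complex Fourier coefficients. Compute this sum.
Σ |c_n|^2 = 20

Parseval equates the L^2 energy of f (normalised by 1/(2π)) with the ℓ^2 sum of its Fourier coefficients: (1/(2π)) ∫_0^{2π} |f|^2 = Σ |c_n|^2.
Compute the left side: (1/(2π)) [∫_0^π 2^2 dx + ∫_π^{2π} (-6)^2 dx] = (1/(2π)) · (4π + 36π) = (4 + 36)/2 = 20.
So Σ_{n ∈ Z} |c_n|^2 = 20.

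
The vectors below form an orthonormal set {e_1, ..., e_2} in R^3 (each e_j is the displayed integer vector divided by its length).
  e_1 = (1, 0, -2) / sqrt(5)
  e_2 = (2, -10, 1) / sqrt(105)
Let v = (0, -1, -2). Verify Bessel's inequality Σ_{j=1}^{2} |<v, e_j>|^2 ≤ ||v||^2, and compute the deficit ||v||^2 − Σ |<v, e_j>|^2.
Σ |<v, e_j>|^2 = 80/21; ||v||^2 = 5; deficit = 25/21

Write each e_j = u_j / sqrt(<u_j, u_j>) where u_j is the displayed integer vector. Then <v, e_j> = <v, u_j> / sqrt(<u_j, u_j>), so |<v, e_j>|^2 = <v, u_j>^2 / <u_j, u_j>.
Coefficients: <v, e_1> = 4/sqrt(5), <v, e_2> = 8/sqrt(105).
Square and sum: Σ |<v, e_j>|^2 = 80/21.
Compute ||v||^2 = v·v = 5.
Deficit = 5 − 80/21 = 25/21 ≥ 0, confirming Bessel's inequality. (The deficit equals ||v − Σ <v,e_j> e_j||^2, the squared distance from v to span{e_j}.)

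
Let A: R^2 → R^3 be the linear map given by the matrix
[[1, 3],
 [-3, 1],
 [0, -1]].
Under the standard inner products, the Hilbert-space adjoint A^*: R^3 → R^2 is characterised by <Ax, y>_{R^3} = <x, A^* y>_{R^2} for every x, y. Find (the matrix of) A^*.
A^* = A^T =
[[1, -3, 0],
 [3, 1, -1]]

For real matrices with standard dot products, the defining identity <Ax, y> = <x, A^* y> gives (Ax)^T y = x^T (A^*) y, i.e. x^T A^T y = x^T (A^*) y. Since this holds for all x, y, we must have A^* = A^T. Therefore
A^* =
[[1, -3, 0],
 [3, 1, -1]].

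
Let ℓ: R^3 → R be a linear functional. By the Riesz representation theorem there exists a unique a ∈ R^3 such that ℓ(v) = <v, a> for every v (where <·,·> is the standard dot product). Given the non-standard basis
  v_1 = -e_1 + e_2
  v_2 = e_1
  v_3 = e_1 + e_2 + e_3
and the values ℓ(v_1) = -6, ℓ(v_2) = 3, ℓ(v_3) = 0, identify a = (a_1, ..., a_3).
a = (3, -3, 0)

Write a = (a_1, ..., a_3) in the standard basis. For each basis vector v_i, ℓ(v_i) = <v_i, a> is a linear equation in the a_j's. Collect the n equations into a matrix system V a = ℓ, where row i of V is v_i (expressed in the standard basis). Since V is invertible (lower-triangular with 1s on the diagonal, up to permutation), solve by back-substitution:
  V =
[[-1, 1, 0],
 [1, 0, 0],
 [1, 1, 1]]
  V a = (-6, 3, 0)
Solving gives a = (3, -3, 0).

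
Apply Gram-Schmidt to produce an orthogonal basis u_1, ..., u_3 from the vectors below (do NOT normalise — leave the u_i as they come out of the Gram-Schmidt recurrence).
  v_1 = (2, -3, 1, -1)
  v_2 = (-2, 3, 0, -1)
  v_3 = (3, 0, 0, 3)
Orthogonal basis:
  u_1 = (2, -3, 1, -1)
  u_2 = (-2/5, 3/5, 4/5, -9/5)
  u_3 = (2, 3/2, 1, 1/2)

Apply the Gram-Schmidt recurrence
  u_1 = v_1
  u_i = v_i − Σ_{j<i} ((v_i · u_j) / (u_j · u_j)) · u_j.

Step by step this gives:
  u_1 = (2, -3, 1, -1)
  u_2 = (-2/5, 3/5, 4/5, -9/5)
  u_3 = (2, 3/2, 1, 1/2)

Orthogonality check:
  u_2 · u_1 = 0 (should be 0)
  u_3 · u_1 = 0 (should be 0)
  u_3 · u_2 = 0 (should be 0)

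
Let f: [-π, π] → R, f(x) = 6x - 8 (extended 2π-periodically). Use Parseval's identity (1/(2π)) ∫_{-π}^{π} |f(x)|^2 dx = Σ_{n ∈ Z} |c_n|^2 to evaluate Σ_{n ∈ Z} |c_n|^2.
Σ |c_n|^2 = 12π^2 + 64

Expand and integrate term by term over [-π, π]:
  ∫ (6x)^2 dx = 36·(2π^3/3); ∫ 2·6·(-8)·x dx = 0 (odd integrand); ∫ (-8)^2 dx = 64·2π.
So (1/(2π)) ∫_{-π}^{π} (6x - 8)^2 dx = 36π^2/3 + 64 = 12π^2 + 64.
Parseval ⇒ Σ |c_n|^2 = 12π^2 + 64.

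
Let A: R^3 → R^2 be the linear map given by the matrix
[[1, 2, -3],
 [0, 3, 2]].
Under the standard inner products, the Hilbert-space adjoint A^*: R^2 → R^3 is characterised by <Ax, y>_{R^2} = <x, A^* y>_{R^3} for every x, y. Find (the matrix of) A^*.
A^* = A^T =
[[1, 0],
 [2, 3],
 [-3, 2]]

For real matrices with standard dot products, the defining identity <Ax, y> = <x, A^* y> gives (Ax)^T y = x^T (A^*) y, i.e. x^T A^T y = x^T (A^*) y. Since this holds for all x, y, we must have A^* = A^T. Therefore
A^* =
[[1, 0],
 [2, 3],
 [-3, 2]].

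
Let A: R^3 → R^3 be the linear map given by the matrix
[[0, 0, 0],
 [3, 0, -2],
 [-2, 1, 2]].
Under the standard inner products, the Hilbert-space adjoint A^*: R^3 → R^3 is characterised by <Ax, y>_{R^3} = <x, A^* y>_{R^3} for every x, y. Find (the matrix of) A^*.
A^* = A^T =
[[0, 3, -2],
 [0, 0, 1],
 [0, -2, 2]]

For real matrices with standard dot products, the defining identity <Ax, y> = <x, A^* y> gives (Ax)^T y = x^T (A^*) y, i.e. x^T A^T y = x^T (A^*) y. Since this holds for all x, y, we must have A^* = A^T. Therefore
A^* =
[[0, 3, -2],
 [0, 0, 1],
 [0, -2, 2]].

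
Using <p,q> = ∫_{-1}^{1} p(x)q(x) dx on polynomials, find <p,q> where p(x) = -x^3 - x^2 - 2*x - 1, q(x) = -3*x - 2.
<p,q> = 158/15

Expand the product: p(x)·q(x) = 3*x^4 + 5*x^3 + 8*x^2 + 7*x + 2.
∫_{-1}^{1} of each monomial x^k gives [2/(k+1) if k even, 0 if k odd]. Integrating term-by-term (or equivalently evaluating the antiderivative F(x) = 3*x^5/5 + 5*x^4/4 + 8*x^3/3 + 7*x^2/2 + 2*x at the endpoints):
  F(1) − F(−1) = 601/60 − (-31/60) = 158/15.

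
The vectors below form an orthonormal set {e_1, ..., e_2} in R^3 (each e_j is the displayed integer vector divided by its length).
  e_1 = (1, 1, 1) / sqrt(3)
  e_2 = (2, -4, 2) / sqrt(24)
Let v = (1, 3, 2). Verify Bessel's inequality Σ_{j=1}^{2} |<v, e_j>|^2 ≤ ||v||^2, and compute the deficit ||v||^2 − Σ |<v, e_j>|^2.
Σ |<v, e_j>|^2 = 27/2; ||v||^2 = 14; deficit = 1/2

Write each e_j = u_j / sqrt(<u_j, u_j>) where u_j is the displayed integer vector. Then <v, e_j> = <v, u_j> / sqrt(<u_j, u_j>), so |<v, e_j>|^2 = <v, u_j>^2 / <u_j, u_j>.
Coefficients: <v, e_1> = 6/sqrt(3), <v, e_2> = -6/sqrt(24).
Square and sum: Σ |<v, e_j>|^2 = 27/2.
Compute ||v||^2 = v·v = 14.
Deficit = 14 − 27/2 = 1/2 ≥ 0, confirming Bessel's inequality. (The deficit equals ||v − Σ <v,e_j> e_j||^2, the squared distance from v to span{e_j}.)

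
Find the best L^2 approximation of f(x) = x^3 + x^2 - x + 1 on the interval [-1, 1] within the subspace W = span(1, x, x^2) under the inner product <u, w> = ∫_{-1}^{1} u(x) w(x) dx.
g(x) = x^2 - 2*x/5 + 1

The best approximation g ∈ W is the orthogonal projection of f onto W. Writing g = a_0 + a_1 x + a_2 x^2, the coefficients solve the normal equations G · a = b where
  G_{ij} = <φ_i, φ_j> and b_i = <f, φ_i>, with φ_0 = 1, φ_1 = x, φ_2 = x^2.
G =
  [2, 0, 2/3]
  [0, 2/3, 0]
  [2/3, 0, 2/5],
b = (8/3, -4/15, 16/15).
Solving gives a_0 = 1, a_1 = -2/5, a_2 = 1, so
  g(x) = x^2 - 2*x/5 + 1.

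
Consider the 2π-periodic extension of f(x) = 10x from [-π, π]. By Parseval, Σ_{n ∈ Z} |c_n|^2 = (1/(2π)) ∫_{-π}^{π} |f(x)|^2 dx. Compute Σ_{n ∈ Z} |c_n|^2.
Σ |c_n|^2 = 100π^2/3

Expand and integrate term by term over [-π, π]:
  ∫ (10x)^2 dx = 100·(2π^3/3); ∫ 2·10·(0)·x dx = 0 (odd integrand); ∫ 0^2 dx = 0·2π.
So (1/(2π)) ∫_{-π}^{π} (10x)^2 dx = 100π^2/3 + 0 = 100π^2/3.
Parseval ⇒ Σ |c_n|^2 = 100π^2/3.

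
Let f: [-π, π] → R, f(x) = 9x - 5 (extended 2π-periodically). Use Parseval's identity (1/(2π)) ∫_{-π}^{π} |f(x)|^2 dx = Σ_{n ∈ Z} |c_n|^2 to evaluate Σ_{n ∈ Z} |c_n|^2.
Σ |c_n|^2 = 27π^2 + 25

Expand and integrate term by term over [-π, π]:
  ∫ (9x)^2 dx = 81·(2π^3/3); ∫ 2·9·(-5)·x dx = 0 (odd integrand); ∫ (-5)^2 dx = 25·2π.
So (1/(2π)) ∫_{-π}^{π} (9x - 5)^2 dx = 81π^2/3 + 25 = 27π^2 + 25.
Parseval ⇒ Σ |c_n|^2 = 27π^2 + 25.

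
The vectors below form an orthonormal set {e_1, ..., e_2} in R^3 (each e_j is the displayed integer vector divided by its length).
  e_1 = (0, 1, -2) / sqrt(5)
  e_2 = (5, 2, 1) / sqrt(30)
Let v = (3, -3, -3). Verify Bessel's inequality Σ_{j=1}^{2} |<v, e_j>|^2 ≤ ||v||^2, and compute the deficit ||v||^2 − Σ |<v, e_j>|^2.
Σ |<v, e_j>|^2 = 3; ||v||^2 = 27; deficit = 24

Write each e_j = u_j / sqrt(<u_j, u_j>) where u_j is the displayed integer vector. Then <v, e_j> = <v, u_j> / sqrt(<u_j, u_j>), so |<v, e_j>|^2 = <v, u_j>^2 / <u_j, u_j>.
Coefficients: <v, e_1> = 3/sqrt(5), <v, e_2> = 6/sqrt(30).
Square and sum: Σ |<v, e_j>|^2 = 3.
Compute ||v||^2 = v·v = 27.
Deficit = 27 − 3 = 24 ≥ 0, confirming Bessel's inequality. (The deficit equals ||v − Σ <v,e_j> e_j||^2, the squared distance from v to span{e_j}.)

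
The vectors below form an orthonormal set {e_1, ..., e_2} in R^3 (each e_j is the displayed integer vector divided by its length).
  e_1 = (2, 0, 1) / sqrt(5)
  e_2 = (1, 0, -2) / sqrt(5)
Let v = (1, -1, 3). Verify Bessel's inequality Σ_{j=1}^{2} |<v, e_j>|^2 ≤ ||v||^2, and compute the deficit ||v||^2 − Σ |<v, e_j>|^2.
Σ |<v, e_j>|^2 = 10; ||v||^2 = 11; deficit = 1

Write each e_j = u_j / sqrt(<u_j, u_j>) where u_j is the displayed integer vector. Then <v, e_j> = <v, u_j> / sqrt(<u_j, u_j>), so |<v, e_j>|^2 = <v, u_j>^2 / <u_j, u_j>.
Coefficients: <v, e_1> = 5/sqrt(5), <v, e_2> = -5/sqrt(5).
Square and sum: Σ |<v, e_j>|^2 = 10.
Compute ||v||^2 = v·v = 11.
Deficit = 11 − 10 = 1 ≥ 0, confirming Bessel's inequality. (The deficit equals ||v − Σ <v,e_j> e_j||^2, the squared distance from v to span{e_j}.)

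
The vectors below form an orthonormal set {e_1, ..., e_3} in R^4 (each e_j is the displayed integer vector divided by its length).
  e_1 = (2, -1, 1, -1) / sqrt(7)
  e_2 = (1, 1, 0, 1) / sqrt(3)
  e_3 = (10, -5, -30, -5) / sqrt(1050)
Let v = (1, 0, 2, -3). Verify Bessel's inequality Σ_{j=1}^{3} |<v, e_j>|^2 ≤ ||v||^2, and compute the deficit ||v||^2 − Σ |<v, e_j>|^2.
Σ |<v, e_j>|^2 = 19/2; ||v||^2 = 14; deficit = 9/2

Write each e_j = u_j / sqrt(<u_j, u_j>) where u_j is the displayed integer vector. Then <v, e_j> = <v, u_j> / sqrt(<u_j, u_j>), so |<v, e_j>|^2 = <v, u_j>^2 / <u_j, u_j>.
Coefficients: <v, e_1> = 7/sqrt(7), <v, e_2> = -2/sqrt(3), <v, e_3> = -35/sqrt(1050).
Square and sum: Σ |<v, e_j>|^2 = 19/2.
Compute ||v||^2 = v·v = 14.
Deficit = 14 − 19/2 = 9/2 ≥ 0, confirming Bessel's inequality. (The deficit equals ||v − Σ <v,e_j> e_j||^2, the squared distance from v to span{e_j}.)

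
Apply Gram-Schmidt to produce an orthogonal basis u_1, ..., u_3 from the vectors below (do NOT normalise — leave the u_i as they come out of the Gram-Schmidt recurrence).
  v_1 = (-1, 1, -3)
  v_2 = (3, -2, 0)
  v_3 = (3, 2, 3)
Orthogonal basis:
  u_1 = (-1, 1, -3)
  u_2 = (28/11, -17/11, -15/11)
  u_3 = (117/59, 351/118, 39/118)

Apply the Gram-Schmidt recurrence
  u_1 = v_1
  u_i = v_i − Σ_{j<i} ((v_i · u_j) / (u_j · u_j)) · u_j.

Step by step this gives:
  u_1 = (-1, 1, -3)
  u_2 = (28/11, -17/11, -15/11)
  u_3 = (117/59, 351/118, 39/118)

Orthogonality check:
  u_2 · u_1 = 0 (should be 0)
  u_3 · u_1 = 0 (should be 0)
  u_3 · u_2 = 0 (should be 0)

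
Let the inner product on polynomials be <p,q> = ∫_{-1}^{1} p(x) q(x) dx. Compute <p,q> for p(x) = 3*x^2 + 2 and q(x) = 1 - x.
<p,q> = 6

Expand the product: p(x)·q(x) = -3*x^3 + 3*x^2 - 2*x + 2.
∫_{-1}^{1} of each monomial x^k gives [2/(k+1) if k even, 0 if k odd]. Integrating term-by-term (or equivalently evaluating the antiderivative F(x) = -3*x^4/4 + x^3 - x^2 + 2*x at the endpoints):
  F(1) − F(−1) = 5/4 − (-19/4) = 6.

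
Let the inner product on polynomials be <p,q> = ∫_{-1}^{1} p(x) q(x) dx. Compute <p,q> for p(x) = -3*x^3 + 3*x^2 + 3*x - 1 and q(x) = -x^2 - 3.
<p,q> = -8/15

Expand the product: p(x)·q(x) = 3*x^5 - 3*x^4 + 6*x^3 - 8*x^2 - 9*x + 3.
∫_{-1}^{1} of each monomial x^k gives [2/(k+1) if k even, 0 if k odd]. Integrating term-by-term (or equivalently evaluating the antiderivative F(x) = x^6/2 - 3*x^5/5 + 3*x^4/2 - 8*x^3/3 - 9*x^2/2 + 3*x at the endpoints):
  F(1) − F(−1) = -83/30 − (-67/30) = -8/15.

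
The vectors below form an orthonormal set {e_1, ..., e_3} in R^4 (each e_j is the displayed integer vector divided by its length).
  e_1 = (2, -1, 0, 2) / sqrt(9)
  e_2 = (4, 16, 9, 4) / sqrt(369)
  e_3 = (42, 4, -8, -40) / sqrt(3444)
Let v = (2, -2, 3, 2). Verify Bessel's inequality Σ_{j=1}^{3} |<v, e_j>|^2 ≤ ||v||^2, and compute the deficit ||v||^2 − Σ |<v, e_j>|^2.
Σ |<v, e_j>|^2 = 35/3; ||v||^2 = 21; deficit = 28/3

Write each e_j = u_j / sqrt(<u_j, u_j>) where u_j is the displayed integer vector. Then <v, e_j> = <v, u_j> / sqrt(<u_j, u_j>), so |<v, e_j>|^2 = <v, u_j>^2 / <u_j, u_j>.
Coefficients: <v, e_1> = 10/sqrt(9), <v, e_2> = 11/sqrt(369), <v, e_3> = -28/sqrt(3444).
Square and sum: Σ |<v, e_j>|^2 = 35/3.
Compute ||v||^2 = v·v = 21.
Deficit = 21 − 35/3 = 28/3 ≥ 0, confirming Bessel's inequality. (The deficit equals ||v − Σ <v,e_j> e_j||^2, the squared distance from v to span{e_j}.)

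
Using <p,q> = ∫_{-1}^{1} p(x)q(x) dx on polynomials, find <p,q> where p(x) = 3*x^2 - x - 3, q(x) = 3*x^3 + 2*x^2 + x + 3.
<p,q> = -232/15

Expand the product: p(x)·q(x) = 9*x^5 + 3*x^4 - 8*x^3 + 2*x^2 - 6*x - 9.
∫_{-1}^{1} of each monomial x^k gives [2/(k+1) if k even, 0 if k odd]. Integrating term-by-term (or equivalently evaluating the antiderivative F(x) = 3*x^6/2 + 3*x^5/5 - 2*x^4 + 2*x^3/3 - 3*x^2 - 9*x at the endpoints):
  F(1) − F(−1) = -337/30 − (127/30) = -232/15.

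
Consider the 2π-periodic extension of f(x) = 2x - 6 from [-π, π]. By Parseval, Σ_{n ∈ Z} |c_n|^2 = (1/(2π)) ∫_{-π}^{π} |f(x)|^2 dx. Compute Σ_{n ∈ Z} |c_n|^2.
Σ |c_n|^2 = 4π^2/3 + 36

Expand and integrate term by term over [-π, π]:
  ∫ (2x)^2 dx = 4·(2π^3/3); ∫ 2·2·(-6)·x dx = 0 (odd integrand); ∫ (-6)^2 dx = 36·2π.
So (1/(2π)) ∫_{-π}^{π} (2x - 6)^2 dx = 4π^2/3 + 36 = 4π^2/3 + 36.
Parseval ⇒ Σ |c_n|^2 = 4π^2/3 + 36.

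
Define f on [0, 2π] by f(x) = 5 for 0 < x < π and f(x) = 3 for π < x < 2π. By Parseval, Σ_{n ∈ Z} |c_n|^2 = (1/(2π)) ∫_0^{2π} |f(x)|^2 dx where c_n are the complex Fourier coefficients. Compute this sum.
Σ |c_n|^2 = 17

Parseval equates the L^2 energy of f (normalised by 1/(2π)) with the ℓ^2 sum of its Fourier coefficients: (1/(2π)) ∫_0^{2π} |f|^2 = Σ |c_n|^2.
Compute the left side: (1/(2π)) [∫_0^π 5^2 dx + ∫_π^{2π} 3^2 dx] = (1/(2π)) · (25π + 9π) = (25 + 9)/2 = 17.
So Σ_{n ∈ Z} |c_n|^2 = 17.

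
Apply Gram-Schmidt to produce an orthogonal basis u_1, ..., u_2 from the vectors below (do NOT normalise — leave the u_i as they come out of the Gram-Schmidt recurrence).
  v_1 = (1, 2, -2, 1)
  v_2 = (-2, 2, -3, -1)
Orthogonal basis:
  u_1 = (1, 2, -2, 1)
  u_2 = (-27/10, 3/5, -8/5, -17/10)

Apply the Gram-Schmidt recurrence
  u_1 = v_1
  u_i = v_i − Σ_{j<i} ((v_i · u_j) / (u_j · u_j)) · u_j.

Step by step this gives:
  u_1 = (1, 2, -2, 1)
  u_2 = (-27/10, 3/5, -8/5, -17/10)

Orthogonality check:
  u_2 · u_1 = 0 (should be 0)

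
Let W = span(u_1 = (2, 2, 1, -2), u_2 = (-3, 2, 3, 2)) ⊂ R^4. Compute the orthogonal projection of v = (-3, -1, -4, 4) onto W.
proj_W(v) = (-137/47, -152/47, -82/47, 140/47)

Set up U = [u_1 | ... | u_2] ∈ R^(4×2). The projector onto W = col(U) is P = U (U^T U)^(-1) U^T.
Compute U^T U =
  [13, -3]
  [-3, 26],
and U^T v = (-20, 3).
Solve U^T U · c = U^T v for the coefficients: c = (-73/47, -3/47). The projection is proj_W(v) = U c.
Check: (v - proj_W(v)) · u_1 = 0  (should be 0).
Check: (v - proj_W(v)) · u_2 = 0  (should be 0).
Result: proj_W(v) = (-137/47, -152/47, -82/47, 140/47).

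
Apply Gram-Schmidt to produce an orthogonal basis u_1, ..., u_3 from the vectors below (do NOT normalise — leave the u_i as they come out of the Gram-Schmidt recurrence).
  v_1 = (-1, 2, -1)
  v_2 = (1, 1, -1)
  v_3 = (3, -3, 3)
Orthogonal basis:
  u_1 = (-1, 2, -1)
  u_2 = (4/3, 1/3, -2/3)
  u_3 = (3/7, 6/7, 9/7)

Apply the Gram-Schmidt recurrence
  u_1 = v_1
  u_i = v_i − Σ_{j<i} ((v_i · u_j) / (u_j · u_j)) · u_j.

Step by step this gives:
  u_1 = (-1, 2, -1)
  u_2 = (4/3, 1/3, -2/3)
  u_3 = (3/7, 6/7, 9/7)

Orthogonality check:
  u_2 · u_1 = 0 (should be 0)
  u_3 · u_1 = 0 (should be 0)
  u_3 · u_2 = 0 (should be 0)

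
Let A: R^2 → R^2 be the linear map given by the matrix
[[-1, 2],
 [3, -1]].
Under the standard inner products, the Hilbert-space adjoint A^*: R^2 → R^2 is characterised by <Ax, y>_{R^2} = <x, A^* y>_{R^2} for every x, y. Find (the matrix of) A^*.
A^* = A^T =
[[-1, 3],
 [2, -1]]

For real matrices with standard dot products, the defining identity <Ax, y> = <x, A^* y> gives (Ax)^T y = x^T (A^*) y, i.e. x^T A^T y = x^T (A^*) y. Since this holds for all x, y, we must have A^* = A^T. Therefore
A^* =
[[-1, 3],
 [2, -1]].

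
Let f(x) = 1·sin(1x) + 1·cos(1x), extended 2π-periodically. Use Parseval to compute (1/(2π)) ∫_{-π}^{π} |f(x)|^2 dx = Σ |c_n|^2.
Σ |c_n|^2 = 1

Expand |f|^2 and use orthogonality of {sin(nx), cos(mx)} on [-π, π]:
  ∫_{-π}^{π} sin(nx)^2 dx = π, ∫ cos(mx)^2 dx = π, and cross terms integrate to 0.
So ∫_{-π}^{π} f(x)^2 dx = 1^2 · π + 1^2 · π = (1 + 1)π.
Divide by 2π: (1 + 1)/2 = 1.
By Parseval, this equals Σ |c_n|^2.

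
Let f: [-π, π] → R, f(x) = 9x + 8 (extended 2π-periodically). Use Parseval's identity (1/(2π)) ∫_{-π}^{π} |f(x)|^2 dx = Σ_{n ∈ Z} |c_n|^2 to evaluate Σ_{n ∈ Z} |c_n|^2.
Σ |c_n|^2 = 27π^2 + 64

Expand and integrate term by term over [-π, π]:
  ∫ (9x)^2 dx = 81·(2π^3/3); ∫ 2·9·(8)·x dx = 0 (odd integrand); ∫ 8^2 dx = 64·2π.
So (1/(2π)) ∫_{-π}^{π} (9x + 8)^2 dx = 81π^2/3 + 64 = 27π^2 + 64.
Parseval ⇒ Σ |c_n|^2 = 27π^2 + 64.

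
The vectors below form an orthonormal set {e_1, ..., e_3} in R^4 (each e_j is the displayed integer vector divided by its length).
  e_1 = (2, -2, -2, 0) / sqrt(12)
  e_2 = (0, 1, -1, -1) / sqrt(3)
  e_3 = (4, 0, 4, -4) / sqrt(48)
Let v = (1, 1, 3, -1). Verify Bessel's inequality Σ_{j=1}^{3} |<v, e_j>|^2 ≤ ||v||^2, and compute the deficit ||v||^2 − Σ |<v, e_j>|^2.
Σ |<v, e_j>|^2 = 35/3; ||v||^2 = 12; deficit = 1/3

Write each e_j = u_j / sqrt(<u_j, u_j>) where u_j is the displayed integer vector. Then <v, e_j> = <v, u_j> / sqrt(<u_j, u_j>), so |<v, e_j>|^2 = <v, u_j>^2 / <u_j, u_j>.
Coefficients: <v, e_1> = -6/sqrt(12), <v, e_2> = -1/sqrt(3), <v, e_3> = 20/sqrt(48).
Square and sum: Σ |<v, e_j>|^2 = 35/3.
Compute ||v||^2 = v·v = 12.
Deficit = 12 − 35/3 = 1/3 ≥ 0, confirming Bessel's inequality. (The deficit equals ||v − Σ <v,e_j> e_j||^2, the squared distance from v to span{e_j}.)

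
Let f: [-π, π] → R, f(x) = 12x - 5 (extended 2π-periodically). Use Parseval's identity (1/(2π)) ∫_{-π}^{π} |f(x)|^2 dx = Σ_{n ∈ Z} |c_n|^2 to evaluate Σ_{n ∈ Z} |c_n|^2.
Σ |c_n|^2 = 48π^2 + 25

Expand and integrate term by term over [-π, π]:
  ∫ (12x)^2 dx = 144·(2π^3/3); ∫ 2·12·(-5)·x dx = 0 (odd integrand); ∫ (-5)^2 dx = 25·2π.
So (1/(2π)) ∫_{-π}^{π} (12x - 5)^2 dx = 144π^2/3 + 25 = 48π^2 + 25.
Parseval ⇒ Σ |c_n|^2 = 48π^2 + 25.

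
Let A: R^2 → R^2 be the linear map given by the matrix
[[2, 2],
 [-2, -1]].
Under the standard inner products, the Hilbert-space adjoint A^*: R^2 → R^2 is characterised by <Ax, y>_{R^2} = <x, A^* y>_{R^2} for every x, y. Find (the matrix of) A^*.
A^* = A^T =
[[2, -2],
 [2, -1]]

For real matrices with standard dot products, the defining identity <Ax, y> = <x, A^* y> gives (Ax)^T y = x^T (A^*) y, i.e. x^T A^T y = x^T (A^*) y. Since this holds for all x, y, we must have A^* = A^T. Therefore
A^* =
[[2, -2],
 [2, -1]].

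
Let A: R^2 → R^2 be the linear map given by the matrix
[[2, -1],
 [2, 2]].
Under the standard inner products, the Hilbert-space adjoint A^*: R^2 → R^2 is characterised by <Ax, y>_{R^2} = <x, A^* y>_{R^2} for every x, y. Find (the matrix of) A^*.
A^* = A^T =
[[2, 2],
 [-1, 2]]

For real matrices with standard dot products, the defining identity <Ax, y> = <x, A^* y> gives (Ax)^T y = x^T (A^*) y, i.e. x^T A^T y = x^T (A^*) y. Since this holds for all x, y, we must have A^* = A^T. Therefore
A^* =
[[2, 2],
 [-1, 2]].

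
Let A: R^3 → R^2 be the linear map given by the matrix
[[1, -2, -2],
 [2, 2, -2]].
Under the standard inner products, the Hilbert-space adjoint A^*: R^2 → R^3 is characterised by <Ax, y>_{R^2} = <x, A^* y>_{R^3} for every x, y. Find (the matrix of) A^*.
A^* = A^T =
[[1, 2],
 [-2, 2],
 [-2, -2]]

For real matrices with standard dot products, the defining identity <Ax, y> = <x, A^* y> gives (Ax)^T y = x^T (A^*) y, i.e. x^T A^T y = x^T (A^*) y. Since this holds for all x, y, we must have A^* = A^T. Therefore
A^* =
[[1, 2],
 [-2, 2],
 [-2, -2]].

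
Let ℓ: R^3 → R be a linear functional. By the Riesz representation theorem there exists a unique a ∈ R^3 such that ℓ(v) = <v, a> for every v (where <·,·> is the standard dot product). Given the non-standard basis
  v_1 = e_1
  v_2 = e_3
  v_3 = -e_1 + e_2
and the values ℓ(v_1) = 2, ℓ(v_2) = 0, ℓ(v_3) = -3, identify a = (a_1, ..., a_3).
a = (2, -1, 0)

Write a = (a_1, ..., a_3) in the standard basis. For each basis vector v_i, ℓ(v_i) = <v_i, a> is a linear equation in the a_j's. Collect the n equations into a matrix system V a = ℓ, where row i of V is v_i (expressed in the standard basis). Since V is invertible (lower-triangular with 1s on the diagonal, up to permutation), solve by back-substitution:
  V =
[[1, 0, 0],
 [0, 0, 1],
 [-1, 1, 0]]
  V a = (2, 0, -3)
Solving gives a = (2, -1, 0).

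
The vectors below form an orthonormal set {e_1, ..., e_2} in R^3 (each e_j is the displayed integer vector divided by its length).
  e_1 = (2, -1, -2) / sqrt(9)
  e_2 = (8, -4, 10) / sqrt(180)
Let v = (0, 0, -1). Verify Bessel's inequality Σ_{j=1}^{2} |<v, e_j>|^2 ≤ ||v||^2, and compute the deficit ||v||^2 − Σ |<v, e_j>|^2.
Σ |<v, e_j>|^2 = 1; ||v||^2 = 1; deficit = 0

Write each e_j = u_j / sqrt(<u_j, u_j>) where u_j is the displayed integer vector. Then <v, e_j> = <v, u_j> / sqrt(<u_j, u_j>), so |<v, e_j>|^2 = <v, u_j>^2 / <u_j, u_j>.
Coefficients: <v, e_1> = 2/sqrt(9), <v, e_2> = -10/sqrt(180).
Square and sum: Σ |<v, e_j>|^2 = 1.
Compute ||v||^2 = v·v = 1.
Deficit = 1 − 1 = 0 ≥ 0, confirming Bessel's inequality. (The deficit equals ||v − Σ <v,e_j> e_j||^2, the squared distance from v to span{e_j}.)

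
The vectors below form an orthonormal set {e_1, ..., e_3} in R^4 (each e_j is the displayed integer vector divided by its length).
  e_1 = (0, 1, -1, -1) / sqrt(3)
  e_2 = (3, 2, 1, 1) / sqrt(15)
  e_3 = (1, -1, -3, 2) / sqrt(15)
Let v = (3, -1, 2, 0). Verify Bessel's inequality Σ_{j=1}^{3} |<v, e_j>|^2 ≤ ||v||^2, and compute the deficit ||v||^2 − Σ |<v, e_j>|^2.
Σ |<v, e_j>|^2 = 26/3; ||v||^2 = 14; deficit = 16/3

Write each e_j = u_j / sqrt(<u_j, u_j>) where u_j is the displayed integer vector. Then <v, e_j> = <v, u_j> / sqrt(<u_j, u_j>), so |<v, e_j>|^2 = <v, u_j>^2 / <u_j, u_j>.
Coefficients: <v, e_1> = -3/sqrt(3), <v, e_2> = 9/sqrt(15), <v, e_3> = -2/sqrt(15).
Square and sum: Σ |<v, e_j>|^2 = 26/3.
Compute ||v||^2 = v·v = 14.
Deficit = 14 − 26/3 = 16/3 ≥ 0, confirming Bessel's inequality. (The deficit equals ||v − Σ <v,e_j> e_j||^2, the squared distance from v to span{e_j}.)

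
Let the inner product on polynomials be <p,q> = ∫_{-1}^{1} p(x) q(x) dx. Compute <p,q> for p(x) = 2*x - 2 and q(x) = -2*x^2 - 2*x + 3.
<p,q> = -12

Expand the product: p(x)·q(x) = -4*x^3 + 10*x - 6.
∫_{-1}^{1} of each monomial x^k gives [2/(k+1) if k even, 0 if k odd]. Integrating term-by-term (or equivalently evaluating the antiderivative F(x) = -x^4 + 5*x^2 - 6*x at the endpoints):
  F(1) − F(−1) = -2 − (10) = -12.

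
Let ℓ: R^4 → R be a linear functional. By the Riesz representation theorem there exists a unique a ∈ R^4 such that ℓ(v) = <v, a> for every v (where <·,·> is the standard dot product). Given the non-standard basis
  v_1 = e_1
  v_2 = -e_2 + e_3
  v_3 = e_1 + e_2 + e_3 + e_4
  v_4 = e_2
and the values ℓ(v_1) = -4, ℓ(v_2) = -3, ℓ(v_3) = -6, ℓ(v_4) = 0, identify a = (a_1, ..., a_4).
a = (-4, 0, -3, 1)

Write a = (a_1, ..., a_4) in the standard basis. For each basis vector v_i, ℓ(v_i) = <v_i, a> is a linear equation in the a_j's. Collect the n equations into a matrix system V a = ℓ, where row i of V is v_i (expressed in the standard basis). Since V is invertible (lower-triangular with 1s on the diagonal, up to permutation), solve by back-substitution:
  V =
[[1, 0, 0, 0],
 [0, -1, 1, 0],
 [1, 1, 1, 1],
 [0, 1, 0, 0]]
  V a = (-4, -3, -6, 0)
Solving gives a = (-4, 0, -3, 1).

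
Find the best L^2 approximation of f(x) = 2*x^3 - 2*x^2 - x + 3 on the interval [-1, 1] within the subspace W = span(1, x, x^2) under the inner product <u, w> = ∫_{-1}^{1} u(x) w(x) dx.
g(x) = -2*x^2 + x/5 + 3

The best approximation g ∈ W is the orthogonal projection of f onto W. Writing g = a_0 + a_1 x + a_2 x^2, the coefficients solve the normal equations G · a = b where
  G_{ij} = <φ_i, φ_j> and b_i = <f, φ_i>, with φ_0 = 1, φ_1 = x, φ_2 = x^2.
G =
  [2, 0, 2/3]
  [0, 2/3, 0]
  [2/3, 0, 2/5],
b = (14/3, 2/15, 6/5).
Solving gives a_0 = 3, a_1 = 1/5, a_2 = -2, so
  g(x) = -2*x^2 + x/5 + 3.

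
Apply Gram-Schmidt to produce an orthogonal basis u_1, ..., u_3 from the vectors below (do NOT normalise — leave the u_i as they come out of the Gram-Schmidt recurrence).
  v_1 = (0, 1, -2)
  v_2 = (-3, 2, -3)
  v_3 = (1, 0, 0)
Orthogonal basis:
  u_1 = (0, 1, -2)
  u_2 = (-3, 2/5, 1/5)
  u_3 = (1/46, 3/23, 3/46)

Apply the Gram-Schmidt recurrence
  u_1 = v_1
  u_i = v_i − Σ_{j<i} ((v_i · u_j) / (u_j · u_j)) · u_j.

Step by step this gives:
  u_1 = (0, 1, -2)
  u_2 = (-3, 2/5, 1/5)
  u_3 = (1/46, 3/23, 3/46)

Orthogonality check:
  u_2 · u_1 = 0 (should be 0)
  u_3 · u_1 = 0 (should be 0)
  u_3 · u_2 = 0 (should be 0)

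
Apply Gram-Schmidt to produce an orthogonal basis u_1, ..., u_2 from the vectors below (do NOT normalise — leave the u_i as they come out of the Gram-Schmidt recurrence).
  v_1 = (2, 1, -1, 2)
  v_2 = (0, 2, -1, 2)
Orthogonal basis:
  u_1 = (2, 1, -1, 2)
  u_2 = (-7/5, 13/10, -3/10, 3/5)

Apply the Gram-Schmidt recurrence
  u_1 = v_1
  u_i = v_i − Σ_{j<i} ((v_i · u_j) / (u_j · u_j)) · u_j.

Step by step this gives:
  u_1 = (2, 1, -1, 2)
  u_2 = (-7/5, 13/10, -3/10, 3/5)

Orthogonality check:
  u_2 · u_1 = 0 (should be 0)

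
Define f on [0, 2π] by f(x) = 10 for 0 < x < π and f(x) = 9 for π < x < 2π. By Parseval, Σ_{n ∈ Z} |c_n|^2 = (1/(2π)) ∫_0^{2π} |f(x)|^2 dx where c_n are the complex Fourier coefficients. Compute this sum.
Σ |c_n|^2 = 181/2

Parseval equates the L^2 energy of f (normalised by 1/(2π)) with the ℓ^2 sum of its Fourier coefficients: (1/(2π)) ∫_0^{2π} |f|^2 = Σ |c_n|^2.
Compute the left side: (1/(2π)) [∫_0^π 10^2 dx + ∫_π^{2π} 9^2 dx] = (1/(2π)) · (100π + 81π) = (100 + 81)/2 = 181/2.
So Σ_{n ∈ Z} |c_n|^2 = 181/2.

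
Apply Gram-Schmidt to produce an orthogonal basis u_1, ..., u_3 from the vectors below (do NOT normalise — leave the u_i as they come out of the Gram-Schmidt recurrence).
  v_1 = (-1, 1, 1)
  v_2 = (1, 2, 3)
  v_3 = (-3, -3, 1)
Orthogonal basis:
  u_1 = (-1, 1, 1)
  u_2 = (7/3, 2/3, 5/3)
  u_3 = (-9/13, -36/13, 27/13)

Apply the Gram-Schmidt recurrence
  u_1 = v_1
  u_i = v_i − Σ_{j<i} ((v_i · u_j) / (u_j · u_j)) · u_j.

Step by step this gives:
  u_1 = (-1, 1, 1)
  u_2 = (7/3, 2/3, 5/3)
  u_3 = (-9/13, -36/13, 27/13)

Orthogonality check:
  u_2 · u_1 = 0 (should be 0)
  u_3 · u_1 = 0 (should be 0)
  u_3 · u_2 = 0 (should be 0)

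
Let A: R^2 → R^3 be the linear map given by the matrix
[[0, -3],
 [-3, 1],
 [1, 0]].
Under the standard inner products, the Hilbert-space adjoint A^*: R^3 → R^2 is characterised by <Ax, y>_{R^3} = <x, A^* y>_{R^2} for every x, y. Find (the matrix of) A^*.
A^* = A^T =
[[0, -3, 1],
 [-3, 1, 0]]

For real matrices with standard dot products, the defining identity <Ax, y> = <x, A^* y> gives (Ax)^T y = x^T (A^*) y, i.e. x^T A^T y = x^T (A^*) y. Since this holds for all x, y, we must have A^* = A^T. Therefore
A^* =
[[0, -3, 1],
 [-3, 1, 0]].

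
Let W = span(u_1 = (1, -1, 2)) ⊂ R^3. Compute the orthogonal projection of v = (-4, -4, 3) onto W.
proj_W(v) = (1, -1, 2)

Set up U = [u_1 | ... | u_1] ∈ R^(3×1). The projector onto W = col(U) is P = U (U^T U)^(-1) U^T.
Compute U^T U =
  [6],
and U^T v = (6).
Solve U^T U · c = U^T v for the coefficients: c = (1). The projection is proj_W(v) = U c.
Check: (v - proj_W(v)) · u_1 = 0  (should be 0).
Result: proj_W(v) = (1, -1, 2).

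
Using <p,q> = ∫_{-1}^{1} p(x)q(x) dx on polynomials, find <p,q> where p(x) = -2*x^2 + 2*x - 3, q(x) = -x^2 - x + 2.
<p,q> = -66/5

Expand the product: p(x)·q(x) = 2*x^4 - 3*x^2 + 7*x - 6.
∫_{-1}^{1} of each monomial x^k gives [2/(k+1) if k even, 0 if k odd]. Integrating term-by-term (or equivalently evaluating the antiderivative F(x) = 2*x^5/5 - x^3 + 7*x^2/2 - 6*x at the endpoints):
  F(1) − F(−1) = -31/10 − (101/10) = -66/5.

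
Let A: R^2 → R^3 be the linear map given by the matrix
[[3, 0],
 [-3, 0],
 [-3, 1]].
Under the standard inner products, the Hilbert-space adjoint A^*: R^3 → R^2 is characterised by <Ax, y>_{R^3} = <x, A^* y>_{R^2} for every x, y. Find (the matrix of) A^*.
A^* = A^T =
[[3, -3, -3],
 [0, 0, 1]]

For real matrices with standard dot products, the defining identity <Ax, y> = <x, A^* y> gives (Ax)^T y = x^T (A^*) y, i.e. x^T A^T y = x^T (A^*) y. Since this holds for all x, y, we must have A^* = A^T. Therefore
A^* =
[[3, -3, -3],
 [0, 0, 1]].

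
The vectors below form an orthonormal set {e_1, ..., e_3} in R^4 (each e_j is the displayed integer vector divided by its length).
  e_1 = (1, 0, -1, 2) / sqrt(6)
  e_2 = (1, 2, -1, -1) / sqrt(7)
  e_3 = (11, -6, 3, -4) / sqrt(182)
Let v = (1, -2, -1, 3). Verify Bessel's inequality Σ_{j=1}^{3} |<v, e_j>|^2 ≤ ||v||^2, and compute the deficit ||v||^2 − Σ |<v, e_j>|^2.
Σ |<v, e_j>|^2 = 569/39; ||v||^2 = 15; deficit = 16/39

Write each e_j = u_j / sqrt(<u_j, u_j>) where u_j is the displayed integer vector. Then <v, e_j> = <v, u_j> / sqrt(<u_j, u_j>), so |<v, e_j>|^2 = <v, u_j>^2 / <u_j, u_j>.
Coefficients: <v, e_1> = 8/sqrt(6), <v, e_2> = -5/sqrt(7), <v, e_3> = 8/sqrt(182).
Square and sum: Σ |<v, e_j>|^2 = 569/39.
Compute ||v||^2 = v·v = 15.
Deficit = 15 − 569/39 = 16/39 ≥ 0, confirming Bessel's inequality. (The deficit equals ||v − Σ <v,e_j> e_j||^2, the squared distance from v to span{e_j}.)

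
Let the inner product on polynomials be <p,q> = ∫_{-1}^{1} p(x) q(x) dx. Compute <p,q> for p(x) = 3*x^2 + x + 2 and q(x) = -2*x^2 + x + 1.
<p,q> = 8/5

Expand the product: p(x)·q(x) = -6*x^4 + x^3 + 3*x + 2.
∫_{-1}^{1} of each monomial x^k gives [2/(k+1) if k even, 0 if k odd]. Integrating term-by-term (or equivalently evaluating the antiderivative F(x) = -6*x^5/5 + x^4/4 + 3*x^2/2 + 2*x at the endpoints):
  F(1) − F(−1) = 51/20 − (19/20) = 8/5.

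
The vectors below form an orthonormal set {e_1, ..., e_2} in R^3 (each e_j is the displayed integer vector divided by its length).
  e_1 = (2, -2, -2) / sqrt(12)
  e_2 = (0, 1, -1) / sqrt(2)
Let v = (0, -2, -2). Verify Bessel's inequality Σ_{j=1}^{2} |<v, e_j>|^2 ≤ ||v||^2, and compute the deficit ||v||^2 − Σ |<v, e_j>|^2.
Σ |<v, e_j>|^2 = 16/3; ||v||^2 = 8; deficit = 8/3

Write each e_j = u_j / sqrt(<u_j, u_j>) where u_j is the displayed integer vector. Then <v, e_j> = <v, u_j> / sqrt(<u_j, u_j>), so |<v, e_j>|^2 = <v, u_j>^2 / <u_j, u_j>.
Coefficients: <v, e_1> = 8/sqrt(12), <v, e_2> = 0/sqrt(2).
Square and sum: Σ |<v, e_j>|^2 = 16/3.
Compute ||v||^2 = v·v = 8.
Deficit = 8 − 16/3 = 8/3 ≥ 0, confirming Bessel's inequality. (The deficit equals ||v − Σ <v,e_j> e_j||^2, the squared distance from v to span{e_j}.)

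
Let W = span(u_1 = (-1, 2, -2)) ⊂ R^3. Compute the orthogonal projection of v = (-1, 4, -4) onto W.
proj_W(v) = (-17/9, 34/9, -34/9)

Set up U = [u_1 | ... | u_1] ∈ R^(3×1). The projector onto W = col(U) is P = U (U^T U)^(-1) U^T.
Compute U^T U =
  [9],
and U^T v = (17).
Solve U^T U · c = U^T v for the coefficients: c = (17/9). The projection is proj_W(v) = U c.
Check: (v - proj_W(v)) · u_1 = 0  (should be 0).
Result: proj_W(v) = (-17/9, 34/9, -34/9).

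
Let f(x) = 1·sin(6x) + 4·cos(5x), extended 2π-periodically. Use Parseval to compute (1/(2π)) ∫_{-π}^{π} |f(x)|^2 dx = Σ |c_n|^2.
Σ |c_n|^2 = 17/2

Expand |f|^2 and use orthogonality of {sin(nx), cos(mx)} on [-π, π]:
  ∫_{-π}^{π} sin(nx)^2 dx = π, ∫ cos(mx)^2 dx = π, and cross terms integrate to 0.
So ∫_{-π}^{π} f(x)^2 dx = 1^2 · π + 4^2 · π = (1 + 16)π.
Divide by 2π: (1 + 16)/2 = 17/2.
By Parseval, this equals Σ |c_n|^2.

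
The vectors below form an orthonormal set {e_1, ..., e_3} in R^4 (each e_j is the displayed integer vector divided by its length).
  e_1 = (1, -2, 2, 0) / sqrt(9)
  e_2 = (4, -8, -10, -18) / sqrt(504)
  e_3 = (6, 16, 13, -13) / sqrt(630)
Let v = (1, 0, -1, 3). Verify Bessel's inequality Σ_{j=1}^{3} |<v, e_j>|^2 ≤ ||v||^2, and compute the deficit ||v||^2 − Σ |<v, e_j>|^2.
Σ |<v, e_j>|^2 = 299/45; ||v||^2 = 11; deficit = 196/45

Write each e_j = u_j / sqrt(<u_j, u_j>) where u_j is the displayed integer vector. Then <v, e_j> = <v, u_j> / sqrt(<u_j, u_j>), so |<v, e_j>|^2 = <v, u_j>^2 / <u_j, u_j>.
Coefficients: <v, e_1> = -1/sqrt(9), <v, e_2> = -40/sqrt(504), <v, e_3> = -46/sqrt(630).
Square and sum: Σ |<v, e_j>|^2 = 299/45.
Compute ||v||^2 = v·v = 11.
Deficit = 11 − 299/45 = 196/45 ≥ 0, confirming Bessel's inequality. (The deficit equals ||v − Σ <v,e_j> e_j||^2, the squared distance from v to span{e_j}.)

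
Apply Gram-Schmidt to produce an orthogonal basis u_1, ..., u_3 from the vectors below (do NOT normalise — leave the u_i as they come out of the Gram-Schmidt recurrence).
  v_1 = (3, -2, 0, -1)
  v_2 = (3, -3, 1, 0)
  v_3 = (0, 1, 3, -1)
Orthogonal basis:
  u_1 = (3, -2, 0, -1)
  u_2 = (-3/14, -6/7, 1, 15/14)
  u_3 = (12/41, 48/41, 108/41, -60/41)

Apply the Gram-Schmidt recurrence
  u_1 = v_1
  u_i = v_i − Σ_{j<i} ((v_i · u_j) / (u_j · u_j)) · u_j.

Step by step this gives:
  u_1 = (3, -2, 0, -1)
  u_2 = (-3/14, -6/7, 1, 15/14)
  u_3 = (12/41, 48/41, 108/41, -60/41)

Orthogonality check:
  u_2 · u_1 = 0 (should be 0)
  u_3 · u_1 = 0 (should be 0)
  u_3 · u_2 = 0 (should be 0)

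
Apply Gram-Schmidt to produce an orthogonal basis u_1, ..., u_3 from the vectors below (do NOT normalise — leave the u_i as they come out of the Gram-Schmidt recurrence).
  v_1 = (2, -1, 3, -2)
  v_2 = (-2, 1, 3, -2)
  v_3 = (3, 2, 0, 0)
Orthogonal basis:
  u_1 = (2, -1, 3, -2)
  u_2 = (-26/9, 13/9, 5/3, -10/9)
  u_3 = (7/5, 14/5, 0, 0)

Apply the Gram-Schmidt recurrence
  u_1 = v_1
  u_i = v_i − Σ_{j<i} ((v_i · u_j) / (u_j · u_j)) · u_j.

Step by step this gives:
  u_1 = (2, -1, 3, -2)
  u_2 = (-26/9, 13/9, 5/3, -10/9)
  u_3 = (7/5, 14/5, 0, 0)

Orthogonality check:
  u_2 · u_1 = 0 (should be 0)
  u_3 · u_1 = 0 (should be 0)
  u_3 · u_2 = 0 (should be 0)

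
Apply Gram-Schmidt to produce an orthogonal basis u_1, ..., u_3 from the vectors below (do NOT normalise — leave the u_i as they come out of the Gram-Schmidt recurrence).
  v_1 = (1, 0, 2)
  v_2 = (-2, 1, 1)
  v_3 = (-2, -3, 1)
Orthogonal basis:
  u_1 = (1, 0, 2)
  u_2 = (-2, 1, 1)
  u_3 = (-4/3, -10/3, 2/3)

Apply the Gram-Schmidt recurrence
  u_1 = v_1
  u_i = v_i − Σ_{j<i} ((v_i · u_j) / (u_j · u_j)) · u_j.

Step by step this gives:
  u_1 = (1, 0, 2)
  u_2 = (-2, 1, 1)
  u_3 = (-4/3, -10/3, 2/3)

Orthogonality check:
  u_2 · u_1 = 0 (should be 0)
  u_3 · u_1 = 0 (should be 0)
  u_3 · u_2 = 0 (should be 0)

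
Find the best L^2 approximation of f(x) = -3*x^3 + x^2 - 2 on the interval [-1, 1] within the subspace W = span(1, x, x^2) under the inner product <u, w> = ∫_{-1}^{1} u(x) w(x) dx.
g(x) = x^2 - 9*x/5 - 2

The best approximation g ∈ W is the orthogonal projection of f onto W. Writing g = a_0 + a_1 x + a_2 x^2, the coefficients solve the normal equations G · a = b where
  G_{ij} = <φ_i, φ_j> and b_i = <f, φ_i>, with φ_0 = 1, φ_1 = x, φ_2 = x^2.
G =
  [2, 0, 2/3]
  [0, 2/3, 0]
  [2/3, 0, 2/5],
b = (-10/3, -6/5, -14/15).
Solving gives a_0 = -2, a_1 = -9/5, a_2 = 1, so
  g(x) = x^2 - 9*x/5 - 2.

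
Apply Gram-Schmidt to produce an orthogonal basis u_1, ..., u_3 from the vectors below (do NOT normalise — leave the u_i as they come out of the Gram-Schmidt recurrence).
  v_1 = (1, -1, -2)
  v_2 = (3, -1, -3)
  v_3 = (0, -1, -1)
Orthogonal basis:
  u_1 = (1, -1, -2)
  u_2 = (4/3, 2/3, 1/3)
  u_3 = (1/14, -3/14, 1/7)

Apply the Gram-Schmidt recurrence
  u_1 = v_1
  u_i = v_i − Σ_{j<i} ((v_i · u_j) / (u_j · u_j)) · u_j.

Step by step this gives:
  u_1 = (1, -1, -2)
  u_2 = (4/3, 2/3, 1/3)
  u_3 = (1/14, -3/14, 1/7)

Orthogonality check:
  u_2 · u_1 = 0 (should be 0)
  u_3 · u_1 = 0 (should be 0)
  u_3 · u_2 = 0 (should be 0)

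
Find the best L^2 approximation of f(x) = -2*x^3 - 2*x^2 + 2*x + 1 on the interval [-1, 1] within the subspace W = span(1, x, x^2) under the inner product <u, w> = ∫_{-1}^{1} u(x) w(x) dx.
g(x) = -2*x^2 + 4*x/5 + 1

The best approximation g ∈ W is the orthogonal projection of f onto W. Writing g = a_0 + a_1 x + a_2 x^2, the coefficients solve the normal equations G · a = b where
  G_{ij} = <φ_i, φ_j> and b_i = <f, φ_i>, with φ_0 = 1, φ_1 = x, φ_2 = x^2.
G =
  [2, 0, 2/3]
  [0, 2/3, 0]
  [2/3, 0, 2/5],
b = (2/3, 8/15, -2/15).
Solving gives a_0 = 1, a_1 = 4/5, a_2 = -2, so
  g(x) = -2*x^2 + 4*x/5 + 1.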